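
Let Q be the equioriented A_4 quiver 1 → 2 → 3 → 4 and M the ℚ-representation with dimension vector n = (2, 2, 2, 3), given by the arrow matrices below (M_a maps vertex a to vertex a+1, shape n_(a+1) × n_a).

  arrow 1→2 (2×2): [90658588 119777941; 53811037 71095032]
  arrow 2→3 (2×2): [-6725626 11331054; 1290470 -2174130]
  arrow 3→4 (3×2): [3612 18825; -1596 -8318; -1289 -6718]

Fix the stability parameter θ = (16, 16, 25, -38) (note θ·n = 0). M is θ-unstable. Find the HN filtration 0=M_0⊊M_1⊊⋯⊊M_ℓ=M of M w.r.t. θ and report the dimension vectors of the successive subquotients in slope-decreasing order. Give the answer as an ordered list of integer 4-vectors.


Barcode: M ≅ I[1,2], I[1,4], I[3,4], I[4,4]. HN layers by μ_θ (4 steps, strictly decreasing):
  μ^(1)=16; μ^(2)=19/4; μ^(3)=-13/2; μ^(4)=-38

((1, 1, 0, 0); (1, 1, 1, 1); (0, 0, 1, 1); (0, 0, 0, 1))


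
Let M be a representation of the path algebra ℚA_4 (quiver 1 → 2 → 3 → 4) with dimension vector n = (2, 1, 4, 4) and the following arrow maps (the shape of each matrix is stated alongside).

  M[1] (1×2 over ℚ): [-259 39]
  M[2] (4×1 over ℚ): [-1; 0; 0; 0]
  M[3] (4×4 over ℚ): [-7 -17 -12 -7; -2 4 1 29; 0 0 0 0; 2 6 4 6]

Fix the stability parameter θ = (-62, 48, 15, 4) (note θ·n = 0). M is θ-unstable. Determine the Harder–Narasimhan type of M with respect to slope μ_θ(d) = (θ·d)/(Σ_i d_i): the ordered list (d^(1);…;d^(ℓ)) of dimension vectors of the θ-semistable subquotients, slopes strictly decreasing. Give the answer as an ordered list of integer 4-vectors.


Interval decomposition of M: I[1,1], I[1,4], I[3,3]^2, I[3,4], I[4,4]^2.
HN type (ℓ=5): μ^(1)=67/3; μ^(2)=15; μ^(3)=19/2; μ^(4)=4; μ^(5)=-62

((0, 1, 1, 1); (0, 0, 2, 0); (0, 0, 1, 1); (0, 0, 0, 2); (2, 0, 0, 0))


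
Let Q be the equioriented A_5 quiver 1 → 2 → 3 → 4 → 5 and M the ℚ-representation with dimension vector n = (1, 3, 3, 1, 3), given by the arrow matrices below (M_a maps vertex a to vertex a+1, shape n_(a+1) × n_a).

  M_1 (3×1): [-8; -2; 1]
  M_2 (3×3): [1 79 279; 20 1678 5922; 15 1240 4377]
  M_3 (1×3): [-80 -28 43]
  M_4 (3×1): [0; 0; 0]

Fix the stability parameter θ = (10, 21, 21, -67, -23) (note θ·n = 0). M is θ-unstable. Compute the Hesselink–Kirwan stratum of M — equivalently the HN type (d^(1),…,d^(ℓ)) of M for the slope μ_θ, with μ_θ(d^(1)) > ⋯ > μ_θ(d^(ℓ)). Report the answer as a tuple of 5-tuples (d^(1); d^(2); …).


Interval decomposition of M: I[1,4], I[2,3]^2, I[5,5]^3.
HN type (ℓ=3): μ^(1)=21; μ^(2)=-15/4; μ^(3)=-23

((0, 2, 2, 0, 0); (1, 1, 1, 1, 0); (0, 0, 0, 0, 3))


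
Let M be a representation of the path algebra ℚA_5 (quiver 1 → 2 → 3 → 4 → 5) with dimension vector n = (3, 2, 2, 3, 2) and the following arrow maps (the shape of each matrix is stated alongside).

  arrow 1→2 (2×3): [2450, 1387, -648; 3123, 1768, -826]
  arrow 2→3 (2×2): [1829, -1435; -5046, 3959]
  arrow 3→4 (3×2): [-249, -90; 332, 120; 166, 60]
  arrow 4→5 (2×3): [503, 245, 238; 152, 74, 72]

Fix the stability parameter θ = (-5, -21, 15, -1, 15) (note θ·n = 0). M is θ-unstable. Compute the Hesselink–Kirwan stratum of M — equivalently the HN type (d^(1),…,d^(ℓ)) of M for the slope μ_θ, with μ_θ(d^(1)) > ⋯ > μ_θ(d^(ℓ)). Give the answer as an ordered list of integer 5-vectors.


Barcode: M ≅ I[1,1], I[1,3], I[1,5], I[4,4], I[4,5]. HN layers by μ_θ (5 steps, strictly decreasing):
  μ^(1)=15; μ^(2)=7; μ^(3)=-1; μ^(4)=-5; μ^(5)=-13

((0, 0, 1, 0, 2); (0, 0, 1, 1, 0); (0, 0, 0, 2, 0); (1, 0, 0, 0, 0); (2, 2, 0, 0, 0))


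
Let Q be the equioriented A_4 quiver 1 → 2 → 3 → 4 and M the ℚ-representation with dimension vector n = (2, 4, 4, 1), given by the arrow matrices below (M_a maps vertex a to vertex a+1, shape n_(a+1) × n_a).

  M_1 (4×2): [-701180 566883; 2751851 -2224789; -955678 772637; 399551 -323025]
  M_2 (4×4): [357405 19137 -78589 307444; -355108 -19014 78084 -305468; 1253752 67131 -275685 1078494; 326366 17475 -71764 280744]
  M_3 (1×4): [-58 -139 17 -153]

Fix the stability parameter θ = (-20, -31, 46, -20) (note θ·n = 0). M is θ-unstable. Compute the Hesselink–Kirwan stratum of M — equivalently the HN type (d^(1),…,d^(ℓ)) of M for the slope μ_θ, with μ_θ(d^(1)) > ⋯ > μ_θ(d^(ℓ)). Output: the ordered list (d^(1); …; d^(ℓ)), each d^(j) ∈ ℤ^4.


Interval decomposition of M: I[1,3], I[1,4], I[2,3]^2.
HN type (ℓ=4): μ^(1)=46; μ^(2)=13; μ^(3)=-51/2; μ^(4)=-31

((0, 0, 3, 0); (0, 0, 1, 1); (2, 2, 0, 0); (0, 2, 0, 0))


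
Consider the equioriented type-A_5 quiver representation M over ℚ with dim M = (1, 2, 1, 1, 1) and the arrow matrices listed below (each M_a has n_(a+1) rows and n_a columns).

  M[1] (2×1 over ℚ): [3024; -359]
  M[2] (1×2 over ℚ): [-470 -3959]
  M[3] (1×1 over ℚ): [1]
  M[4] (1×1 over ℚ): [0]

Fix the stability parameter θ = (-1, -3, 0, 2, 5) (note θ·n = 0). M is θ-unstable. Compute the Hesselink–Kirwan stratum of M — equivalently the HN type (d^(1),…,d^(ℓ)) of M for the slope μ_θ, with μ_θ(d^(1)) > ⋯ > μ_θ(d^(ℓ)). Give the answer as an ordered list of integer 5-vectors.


Barcode: M ≅ I[1,4], I[2,2], I[5,5]. HN layers by μ_θ (5 steps, strictly decreasing):
  μ^(1)=5; μ^(2)=2; μ^(3)=0; μ^(4)=-2; μ^(5)=-3

((0, 0, 0, 0, 1); (0, 0, 0, 1, 0); (0, 0, 1, 0, 0); (1, 1, 0, 0, 0); (0, 1, 0, 0, 0))


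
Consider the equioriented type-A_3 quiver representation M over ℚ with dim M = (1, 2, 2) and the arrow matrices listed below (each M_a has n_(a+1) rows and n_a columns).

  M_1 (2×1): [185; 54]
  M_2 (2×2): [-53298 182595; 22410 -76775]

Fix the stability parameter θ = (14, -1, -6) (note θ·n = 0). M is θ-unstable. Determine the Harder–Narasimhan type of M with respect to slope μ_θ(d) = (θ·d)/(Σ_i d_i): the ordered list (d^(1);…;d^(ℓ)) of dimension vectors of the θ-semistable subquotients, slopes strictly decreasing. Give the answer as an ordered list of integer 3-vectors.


Via rank(M_{q-1}∘⋯∘M_p): M ≅ I[1,2], I[2,3], I[3,3].
μ_θ-semistable layers: μ^(1)=13/2; μ^(2)=-7/2; μ^(3)=-6

((1, 1, 0); (0, 1, 1); (0, 0, 1))


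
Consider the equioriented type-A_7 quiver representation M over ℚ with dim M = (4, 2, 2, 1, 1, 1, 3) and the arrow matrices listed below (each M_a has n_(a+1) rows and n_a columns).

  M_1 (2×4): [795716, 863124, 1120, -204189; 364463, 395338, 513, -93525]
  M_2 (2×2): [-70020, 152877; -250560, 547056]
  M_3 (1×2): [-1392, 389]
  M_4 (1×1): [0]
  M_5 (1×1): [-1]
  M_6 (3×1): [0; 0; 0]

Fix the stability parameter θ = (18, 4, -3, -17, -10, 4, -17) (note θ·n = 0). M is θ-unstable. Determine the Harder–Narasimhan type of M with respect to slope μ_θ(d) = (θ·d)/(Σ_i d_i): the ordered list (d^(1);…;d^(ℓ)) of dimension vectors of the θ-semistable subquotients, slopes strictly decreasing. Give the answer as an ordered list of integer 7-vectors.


Barcode: M ≅ I[1,1]^2, I[1,2], I[1,3], I[3,4], I[5,6], I[7,7]^3. HN layers by μ_θ (6 steps, strictly decreasing):
  μ^(1)=18; μ^(2)=11; μ^(3)=19/3; μ^(4)=4; μ^(5)=-10; μ^(6)=-17

((2, 0, 0, 0, 0, 0, 0); (1, 1, 0, 0, 0, 0, 0); (1, 1, 1, 0, 0, 0, 0); (0, 0, 0, 0, 0, 1, 0); (0, 0, 1, 1, 1, 0, 0); (0, 0, 0, 0, 0, 0, 3))


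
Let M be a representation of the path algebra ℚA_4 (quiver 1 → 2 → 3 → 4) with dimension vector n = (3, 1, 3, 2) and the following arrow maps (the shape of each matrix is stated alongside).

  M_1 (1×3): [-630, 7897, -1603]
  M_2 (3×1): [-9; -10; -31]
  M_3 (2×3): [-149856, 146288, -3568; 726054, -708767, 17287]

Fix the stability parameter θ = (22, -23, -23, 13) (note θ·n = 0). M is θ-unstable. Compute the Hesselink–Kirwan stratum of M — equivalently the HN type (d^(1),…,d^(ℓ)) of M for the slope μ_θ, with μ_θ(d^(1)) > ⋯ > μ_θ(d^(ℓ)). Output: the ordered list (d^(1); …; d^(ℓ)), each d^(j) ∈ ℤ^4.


Barcode: M ≅ I[1,1]^2, I[1,4], I[3,3]^2, I[4,4]. HN layers by μ_θ (4 steps, strictly decreasing):
  μ^(1)=22; μ^(2)=13; μ^(3)=-8; μ^(4)=-23

((2, 0, 0, 0); (0, 0, 0, 2); (1, 1, 1, 0); (0, 0, 2, 0))


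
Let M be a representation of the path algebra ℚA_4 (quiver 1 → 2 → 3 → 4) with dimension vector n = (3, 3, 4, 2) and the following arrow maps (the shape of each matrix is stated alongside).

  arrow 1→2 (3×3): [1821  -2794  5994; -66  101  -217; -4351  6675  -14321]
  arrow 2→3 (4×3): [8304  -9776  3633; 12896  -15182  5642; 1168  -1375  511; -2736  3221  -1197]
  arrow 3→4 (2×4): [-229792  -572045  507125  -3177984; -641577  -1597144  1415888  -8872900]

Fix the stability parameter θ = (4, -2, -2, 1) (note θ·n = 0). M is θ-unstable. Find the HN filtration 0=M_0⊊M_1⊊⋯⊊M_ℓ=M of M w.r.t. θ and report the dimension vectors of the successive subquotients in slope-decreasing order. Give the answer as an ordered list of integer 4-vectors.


Interval decomposition of M: I[1,2], I[1,4]^2, I[3,3]^2.
HN type (ℓ=3): μ^(1)=1; μ^(2)=0; μ^(3)=-2

((1, 1, 0, 2); (2, 2, 2, 0); (0, 0, 2, 0))


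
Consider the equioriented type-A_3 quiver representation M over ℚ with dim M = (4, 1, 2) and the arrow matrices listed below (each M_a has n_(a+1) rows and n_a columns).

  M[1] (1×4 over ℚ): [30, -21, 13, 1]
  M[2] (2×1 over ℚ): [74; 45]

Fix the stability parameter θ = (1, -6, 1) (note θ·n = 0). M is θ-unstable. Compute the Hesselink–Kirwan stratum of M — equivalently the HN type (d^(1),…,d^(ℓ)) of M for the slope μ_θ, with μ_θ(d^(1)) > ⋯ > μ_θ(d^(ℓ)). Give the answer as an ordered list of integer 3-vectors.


Barcode: M ≅ I[1,1]^3, I[1,3], I[3,3]. HN layers by μ_θ (2 steps, strictly decreasing):
  μ^(1)=1; μ^(2)=-5/2

((3, 0, 2); (1, 1, 0))


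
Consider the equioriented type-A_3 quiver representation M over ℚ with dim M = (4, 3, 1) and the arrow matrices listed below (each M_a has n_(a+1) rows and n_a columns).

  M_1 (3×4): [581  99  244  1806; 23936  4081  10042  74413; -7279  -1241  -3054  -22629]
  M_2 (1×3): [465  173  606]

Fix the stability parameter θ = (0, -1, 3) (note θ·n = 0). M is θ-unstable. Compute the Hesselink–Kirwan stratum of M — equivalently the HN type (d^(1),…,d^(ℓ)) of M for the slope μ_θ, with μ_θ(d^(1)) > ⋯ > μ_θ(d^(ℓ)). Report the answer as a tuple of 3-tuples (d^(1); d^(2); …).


Interval decomposition of M: I[1,1], I[1,2]^2, I[1,3].
HN type (ℓ=3): μ^(1)=3; μ^(2)=0; μ^(3)=-1/2

((0, 0, 1); (1, 0, 0); (3, 3, 0))


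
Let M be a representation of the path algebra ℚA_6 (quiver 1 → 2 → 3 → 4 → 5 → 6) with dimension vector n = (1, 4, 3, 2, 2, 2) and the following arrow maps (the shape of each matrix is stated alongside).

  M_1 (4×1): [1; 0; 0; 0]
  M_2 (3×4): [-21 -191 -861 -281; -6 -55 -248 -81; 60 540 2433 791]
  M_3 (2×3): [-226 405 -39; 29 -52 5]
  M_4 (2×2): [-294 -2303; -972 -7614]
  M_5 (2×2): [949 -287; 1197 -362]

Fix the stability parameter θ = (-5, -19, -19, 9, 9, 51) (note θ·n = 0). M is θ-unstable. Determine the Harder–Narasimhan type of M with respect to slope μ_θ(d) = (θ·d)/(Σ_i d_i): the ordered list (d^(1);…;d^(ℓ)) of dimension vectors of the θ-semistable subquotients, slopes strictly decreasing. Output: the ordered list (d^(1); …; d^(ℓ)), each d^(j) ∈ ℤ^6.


Interval decomposition of M: I[1,6], I[2,2], I[2,3], I[2,4], I[5,6].
HN type (ℓ=4): μ^(1)=51; μ^(2)=9; μ^(3)=-43/3; μ^(4)=-19

((0, 0, 0, 0, 0, 2); (0, 0, 0, 2, 2, 0); (1, 1, 1, 0, 0, 0); (0, 3, 2, 0, 0, 0))


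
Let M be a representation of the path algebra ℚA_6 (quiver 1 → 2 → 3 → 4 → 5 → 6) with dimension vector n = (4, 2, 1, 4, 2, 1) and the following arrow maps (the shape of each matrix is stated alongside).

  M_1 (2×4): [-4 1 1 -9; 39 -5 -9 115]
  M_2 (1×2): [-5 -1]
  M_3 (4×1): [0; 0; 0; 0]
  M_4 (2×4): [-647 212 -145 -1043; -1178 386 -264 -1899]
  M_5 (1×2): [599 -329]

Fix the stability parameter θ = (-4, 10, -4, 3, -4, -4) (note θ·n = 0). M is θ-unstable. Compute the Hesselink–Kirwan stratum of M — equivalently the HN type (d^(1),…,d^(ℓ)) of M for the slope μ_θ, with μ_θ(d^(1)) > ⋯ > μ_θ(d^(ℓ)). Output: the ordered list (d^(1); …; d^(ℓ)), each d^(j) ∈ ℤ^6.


Via rank(M_{q-1}∘⋯∘M_p): M ≅ I[1,1]^2, I[1,2], I[1,3], I[4,4]^2, I[4,5], I[4,6].
μ_θ-semistable layers: μ^(1)=10; μ^(2)=3; μ^(3)=-1/2; μ^(4)=-5/3; μ^(5)=-4

((0, 1, 0, 0, 0, 0); (0, 1, 1, 2, 0, 0); (0, 0, 0, 1, 1, 0); (0, 0, 0, 1, 1, 1); (4, 0, 0, 0, 0, 0))


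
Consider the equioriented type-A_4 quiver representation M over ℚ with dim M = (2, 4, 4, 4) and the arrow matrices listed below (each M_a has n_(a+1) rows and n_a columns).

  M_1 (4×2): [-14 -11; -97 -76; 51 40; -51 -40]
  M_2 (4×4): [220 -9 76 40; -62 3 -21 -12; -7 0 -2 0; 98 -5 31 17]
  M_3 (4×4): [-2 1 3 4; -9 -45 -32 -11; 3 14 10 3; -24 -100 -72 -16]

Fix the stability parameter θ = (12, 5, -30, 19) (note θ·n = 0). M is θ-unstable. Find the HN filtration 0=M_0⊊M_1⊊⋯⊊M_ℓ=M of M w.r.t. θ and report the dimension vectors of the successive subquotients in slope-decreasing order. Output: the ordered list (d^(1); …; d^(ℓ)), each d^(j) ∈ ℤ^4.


Via rank(M_{q-1}∘⋯∘M_p): M ≅ I[1,4]^2, I[2,3], I[2,4], I[4,4].
μ_θ-semistable layers: μ^(1)=19; μ^(2)=-13/3; μ^(3)=-25/2

((0, 0, 0, 4); (2, 2, 2, 0); (0, 2, 2, 0))


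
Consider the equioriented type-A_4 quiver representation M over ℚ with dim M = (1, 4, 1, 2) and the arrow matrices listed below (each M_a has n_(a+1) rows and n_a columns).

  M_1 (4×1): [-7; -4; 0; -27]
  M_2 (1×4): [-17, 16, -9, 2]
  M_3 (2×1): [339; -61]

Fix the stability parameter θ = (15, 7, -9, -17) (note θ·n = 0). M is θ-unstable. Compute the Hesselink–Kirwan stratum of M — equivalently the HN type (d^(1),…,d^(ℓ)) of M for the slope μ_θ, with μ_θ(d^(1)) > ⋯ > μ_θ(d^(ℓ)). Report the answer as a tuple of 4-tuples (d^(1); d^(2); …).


Via rank(M_{q-1}∘⋯∘M_p): M ≅ I[1,4], I[2,2]^3, I[4,4].
μ_θ-semistable layers: μ^(1)=7; μ^(2)=-1; μ^(3)=-17

((0, 3, 0, 0); (1, 1, 1, 1); (0, 0, 0, 1))


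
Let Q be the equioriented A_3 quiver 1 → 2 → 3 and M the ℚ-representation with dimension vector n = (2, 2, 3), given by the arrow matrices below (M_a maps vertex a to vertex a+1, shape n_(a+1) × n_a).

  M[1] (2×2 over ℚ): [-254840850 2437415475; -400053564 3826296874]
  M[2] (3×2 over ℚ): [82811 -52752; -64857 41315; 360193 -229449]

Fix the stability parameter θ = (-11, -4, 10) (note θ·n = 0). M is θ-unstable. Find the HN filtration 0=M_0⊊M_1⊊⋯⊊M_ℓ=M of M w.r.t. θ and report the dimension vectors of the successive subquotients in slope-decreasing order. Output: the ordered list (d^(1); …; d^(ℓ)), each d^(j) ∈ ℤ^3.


Interval decomposition of M: I[1,1], I[1,3], I[2,3], I[3,3].
HN type (ℓ=3): μ^(1)=10; μ^(2)=-4; μ^(3)=-11

((0, 0, 3); (0, 2, 0); (2, 0, 0))


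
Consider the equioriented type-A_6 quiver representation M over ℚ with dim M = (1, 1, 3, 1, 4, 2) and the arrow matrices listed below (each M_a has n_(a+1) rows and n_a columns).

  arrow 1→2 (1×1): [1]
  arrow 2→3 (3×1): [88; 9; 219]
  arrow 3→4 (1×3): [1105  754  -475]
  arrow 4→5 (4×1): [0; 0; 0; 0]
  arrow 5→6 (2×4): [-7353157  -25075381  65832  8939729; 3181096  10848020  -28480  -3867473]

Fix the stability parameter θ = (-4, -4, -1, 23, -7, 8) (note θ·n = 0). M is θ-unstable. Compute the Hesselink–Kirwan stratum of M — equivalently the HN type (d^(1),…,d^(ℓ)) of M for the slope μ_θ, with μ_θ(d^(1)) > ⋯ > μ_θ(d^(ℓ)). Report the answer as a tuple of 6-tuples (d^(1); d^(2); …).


Via rank(M_{q-1}∘⋯∘M_p): M ≅ I[1,4], I[3,3]^2, I[5,5]^2, I[5,6]^2.
μ_θ-semistable layers: μ^(1)=23; μ^(2)=8; μ^(3)=-1; μ^(4)=-4; μ^(5)=-7

((0, 0, 0, 1, 0, 0); (0, 0, 0, 0, 0, 2); (0, 0, 3, 0, 0, 0); (1, 1, 0, 0, 0, 0); (0, 0, 0, 0, 4, 0))


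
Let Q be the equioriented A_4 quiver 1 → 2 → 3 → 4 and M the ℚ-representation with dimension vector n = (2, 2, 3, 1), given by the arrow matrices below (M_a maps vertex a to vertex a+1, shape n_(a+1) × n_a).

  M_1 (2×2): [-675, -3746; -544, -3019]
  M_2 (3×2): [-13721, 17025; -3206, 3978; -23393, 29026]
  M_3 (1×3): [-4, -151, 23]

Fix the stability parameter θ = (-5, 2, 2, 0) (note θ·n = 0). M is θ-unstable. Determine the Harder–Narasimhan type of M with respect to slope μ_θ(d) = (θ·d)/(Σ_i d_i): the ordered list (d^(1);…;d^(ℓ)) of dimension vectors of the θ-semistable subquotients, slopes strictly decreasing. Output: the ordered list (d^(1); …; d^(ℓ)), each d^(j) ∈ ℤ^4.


Interval decomposition of M: I[1,3], I[1,4], I[3,3].
HN type (ℓ=3): μ^(1)=2; μ^(2)=4/3; μ^(3)=-5

((0, 1, 2, 0); (0, 1, 1, 1); (2, 0, 0, 0))


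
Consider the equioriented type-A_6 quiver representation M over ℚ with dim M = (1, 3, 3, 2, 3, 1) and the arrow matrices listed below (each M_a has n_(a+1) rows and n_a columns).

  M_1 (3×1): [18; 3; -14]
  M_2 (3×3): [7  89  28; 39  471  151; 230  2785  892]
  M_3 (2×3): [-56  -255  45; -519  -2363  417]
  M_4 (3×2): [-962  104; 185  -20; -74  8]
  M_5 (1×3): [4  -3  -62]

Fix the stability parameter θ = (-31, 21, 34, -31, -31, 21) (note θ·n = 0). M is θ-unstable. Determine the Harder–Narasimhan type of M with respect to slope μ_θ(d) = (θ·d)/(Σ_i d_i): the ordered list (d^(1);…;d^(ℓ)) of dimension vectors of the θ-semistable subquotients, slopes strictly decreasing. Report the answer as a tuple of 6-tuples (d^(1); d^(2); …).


Via rank(M_{q-1}∘⋯∘M_p): M ≅ I[1,4], I[2,3], I[2,6], I[5,5]^2.
μ_θ-semistable layers: μ^(1)=34; μ^(2)=21; μ^(3)=8; μ^(4)=-7/4; μ^(5)=-31

((0, 0, 1, 0, 0, 0); (0, 1, 0, 0, 0, 1); (0, 1, 1, 1, 0, 0); (0, 1, 1, 1, 1, 0); (1, 0, 0, 0, 2, 0))


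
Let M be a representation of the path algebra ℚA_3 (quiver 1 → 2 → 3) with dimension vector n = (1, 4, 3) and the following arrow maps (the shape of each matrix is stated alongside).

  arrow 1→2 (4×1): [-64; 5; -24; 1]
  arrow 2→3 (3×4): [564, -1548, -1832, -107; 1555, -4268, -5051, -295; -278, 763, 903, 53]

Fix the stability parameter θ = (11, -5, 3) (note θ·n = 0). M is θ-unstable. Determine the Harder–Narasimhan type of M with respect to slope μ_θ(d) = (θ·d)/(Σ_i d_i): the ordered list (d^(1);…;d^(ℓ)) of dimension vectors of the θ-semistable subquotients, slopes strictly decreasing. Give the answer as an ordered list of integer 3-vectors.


Barcode: M ≅ I[1,3], I[2,2], I[2,3]^2. HN layers by μ_θ (2 steps, strictly decreasing):
  μ^(1)=3; μ^(2)=-5

((1, 1, 3); (0, 3, 0))


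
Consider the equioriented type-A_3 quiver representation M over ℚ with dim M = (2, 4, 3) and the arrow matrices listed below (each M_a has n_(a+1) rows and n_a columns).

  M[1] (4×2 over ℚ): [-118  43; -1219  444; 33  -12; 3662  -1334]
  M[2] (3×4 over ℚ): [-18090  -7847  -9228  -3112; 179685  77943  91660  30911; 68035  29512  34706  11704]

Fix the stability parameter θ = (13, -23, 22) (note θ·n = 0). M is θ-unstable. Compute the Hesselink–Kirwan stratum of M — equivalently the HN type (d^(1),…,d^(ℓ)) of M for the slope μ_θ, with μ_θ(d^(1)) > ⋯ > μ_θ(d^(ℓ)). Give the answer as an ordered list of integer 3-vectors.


Interval decomposition of M: I[1,3]^2, I[2,2], I[2,3].
HN type (ℓ=3): μ^(1)=22; μ^(2)=-5; μ^(3)=-23

((0, 0, 3); (2, 2, 0); (0, 2, 0))


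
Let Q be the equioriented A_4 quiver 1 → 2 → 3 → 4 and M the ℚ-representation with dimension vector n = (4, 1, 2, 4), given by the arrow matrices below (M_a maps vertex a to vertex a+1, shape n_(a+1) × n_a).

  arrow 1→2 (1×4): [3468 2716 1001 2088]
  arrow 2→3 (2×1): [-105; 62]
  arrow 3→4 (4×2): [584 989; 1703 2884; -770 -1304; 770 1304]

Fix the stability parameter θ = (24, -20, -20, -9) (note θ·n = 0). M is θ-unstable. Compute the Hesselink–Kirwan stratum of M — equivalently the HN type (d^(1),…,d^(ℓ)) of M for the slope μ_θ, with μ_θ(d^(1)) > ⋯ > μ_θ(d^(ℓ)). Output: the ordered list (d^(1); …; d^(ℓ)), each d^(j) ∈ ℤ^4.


Interval decomposition of M: I[1,1]^3, I[1,4], I[3,4], I[4,4]^2.
HN type (ℓ=4): μ^(1)=24; μ^(2)=-25/4; μ^(3)=-9; μ^(4)=-20

((3, 0, 0, 0); (1, 1, 1, 1); (0, 0, 0, 3); (0, 0, 1, 0))


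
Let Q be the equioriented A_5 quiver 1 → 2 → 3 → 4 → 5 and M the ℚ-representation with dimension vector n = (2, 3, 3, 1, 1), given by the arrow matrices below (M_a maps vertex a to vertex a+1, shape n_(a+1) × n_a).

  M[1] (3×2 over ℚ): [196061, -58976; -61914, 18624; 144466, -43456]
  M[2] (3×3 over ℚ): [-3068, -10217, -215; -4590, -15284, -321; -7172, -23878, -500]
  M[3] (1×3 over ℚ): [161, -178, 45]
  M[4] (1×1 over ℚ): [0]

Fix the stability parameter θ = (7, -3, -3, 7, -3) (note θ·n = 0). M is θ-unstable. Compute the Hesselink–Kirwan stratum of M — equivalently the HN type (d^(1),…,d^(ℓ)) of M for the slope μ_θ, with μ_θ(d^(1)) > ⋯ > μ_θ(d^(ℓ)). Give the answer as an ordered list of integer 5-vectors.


Barcode: M ≅ I[1,1], I[1,2], I[2,3], I[2,4], I[3,3], I[5,5]. HN layers by μ_θ (3 steps, strictly decreasing):
  μ^(1)=7; μ^(2)=2; μ^(3)=-3

((1, 0, 0, 1, 0); (1, 1, 0, 0, 0); (0, 2, 3, 0, 1))


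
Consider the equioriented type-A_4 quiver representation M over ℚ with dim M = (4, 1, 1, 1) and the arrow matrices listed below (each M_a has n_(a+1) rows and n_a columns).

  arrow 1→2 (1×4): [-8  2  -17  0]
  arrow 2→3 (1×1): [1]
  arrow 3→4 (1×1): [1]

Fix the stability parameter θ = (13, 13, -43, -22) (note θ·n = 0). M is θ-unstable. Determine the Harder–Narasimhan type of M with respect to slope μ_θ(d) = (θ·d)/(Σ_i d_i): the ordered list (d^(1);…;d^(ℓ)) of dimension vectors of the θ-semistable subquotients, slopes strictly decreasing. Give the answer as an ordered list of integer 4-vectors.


Via rank(M_{q-1}∘⋯∘M_p): M ≅ I[1,1]^3, I[1,4].
μ_θ-semistable layers: μ^(1)=13; μ^(2)=-39/4

((3, 0, 0, 0); (1, 1, 1, 1))


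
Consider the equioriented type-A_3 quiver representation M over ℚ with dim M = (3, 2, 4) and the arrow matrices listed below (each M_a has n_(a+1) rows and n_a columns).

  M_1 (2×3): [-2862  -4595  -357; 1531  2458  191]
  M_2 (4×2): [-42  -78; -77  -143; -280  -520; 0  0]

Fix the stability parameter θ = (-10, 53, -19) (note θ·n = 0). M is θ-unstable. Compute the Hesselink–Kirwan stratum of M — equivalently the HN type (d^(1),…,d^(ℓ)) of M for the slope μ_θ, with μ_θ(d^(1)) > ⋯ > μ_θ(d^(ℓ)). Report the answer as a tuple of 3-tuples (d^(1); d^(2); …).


Interval decomposition of M: I[1,1], I[1,2], I[1,3], I[3,3]^3.
HN type (ℓ=4): μ^(1)=53; μ^(2)=17; μ^(3)=-10; μ^(4)=-19

((0, 1, 0); (0, 1, 1); (3, 0, 0); (0, 0, 3))


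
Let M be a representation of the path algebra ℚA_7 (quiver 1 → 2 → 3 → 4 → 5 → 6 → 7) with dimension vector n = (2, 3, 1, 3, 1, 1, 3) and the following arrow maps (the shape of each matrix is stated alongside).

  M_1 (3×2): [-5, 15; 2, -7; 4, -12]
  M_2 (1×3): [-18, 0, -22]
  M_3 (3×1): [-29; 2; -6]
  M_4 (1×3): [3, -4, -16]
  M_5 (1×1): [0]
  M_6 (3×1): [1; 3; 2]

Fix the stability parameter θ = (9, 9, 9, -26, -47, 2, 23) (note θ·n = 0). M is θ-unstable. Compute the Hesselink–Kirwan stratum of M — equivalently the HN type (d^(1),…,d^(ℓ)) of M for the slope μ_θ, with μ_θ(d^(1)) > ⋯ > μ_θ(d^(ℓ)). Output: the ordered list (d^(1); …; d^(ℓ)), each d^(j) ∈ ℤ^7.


Barcode: M ≅ I[1,2], I[1,5], I[2,2], I[4,4]^2, I[6,7], I[7,7]^2. HN layers by μ_θ (5 steps, strictly decreasing):
  μ^(1)=23; μ^(2)=9; μ^(3)=2; μ^(4)=-46/5; μ^(5)=-26

((0, 0, 0, 0, 0, 0, 3); (1, 2, 0, 0, 0, 0, 0); (0, 0, 0, 0, 0, 1, 0); (1, 1, 1, 1, 1, 0, 0); (0, 0, 0, 2, 0, 0, 0))


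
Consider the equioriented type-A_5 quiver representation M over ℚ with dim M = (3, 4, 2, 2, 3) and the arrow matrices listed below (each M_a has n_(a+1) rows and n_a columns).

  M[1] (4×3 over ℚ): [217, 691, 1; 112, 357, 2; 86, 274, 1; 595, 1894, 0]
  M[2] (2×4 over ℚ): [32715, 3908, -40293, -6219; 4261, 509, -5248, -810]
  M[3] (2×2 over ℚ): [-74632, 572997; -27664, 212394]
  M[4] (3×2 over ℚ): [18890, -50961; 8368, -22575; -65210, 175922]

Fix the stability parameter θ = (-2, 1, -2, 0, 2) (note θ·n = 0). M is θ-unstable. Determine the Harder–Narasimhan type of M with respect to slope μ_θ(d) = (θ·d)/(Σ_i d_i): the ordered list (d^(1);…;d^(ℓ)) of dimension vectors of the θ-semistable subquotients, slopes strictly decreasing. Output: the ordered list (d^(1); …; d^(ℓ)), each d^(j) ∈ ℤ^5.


Barcode: M ≅ I[1,2], I[1,3], I[1,5], I[2,2], I[4,5], I[5,5]. HN layers by μ_θ (5 steps, strictly decreasing):
  μ^(1)=2; μ^(2)=1; μ^(3)=0; μ^(4)=-1/2; μ^(5)=-2

((0, 0, 0, 0, 3); (0, 2, 0, 0, 0); (0, 0, 0, 2, 0); (0, 2, 2, 0, 0); (3, 0, 0, 0, 0))


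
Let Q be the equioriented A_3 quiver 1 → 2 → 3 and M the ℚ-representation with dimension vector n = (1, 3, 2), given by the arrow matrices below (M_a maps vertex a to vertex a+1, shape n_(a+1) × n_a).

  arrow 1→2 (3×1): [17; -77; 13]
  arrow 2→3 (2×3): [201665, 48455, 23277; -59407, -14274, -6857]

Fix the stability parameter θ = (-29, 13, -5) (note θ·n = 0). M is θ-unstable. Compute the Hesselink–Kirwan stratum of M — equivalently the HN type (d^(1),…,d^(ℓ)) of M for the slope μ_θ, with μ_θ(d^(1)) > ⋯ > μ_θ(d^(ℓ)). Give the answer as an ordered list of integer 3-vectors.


Barcode: M ≅ I[1,3], I[2,2], I[2,3]. HN layers by μ_θ (3 steps, strictly decreasing):
  μ^(1)=13; μ^(2)=4; μ^(3)=-29

((0, 1, 0); (0, 2, 2); (1, 0, 0))


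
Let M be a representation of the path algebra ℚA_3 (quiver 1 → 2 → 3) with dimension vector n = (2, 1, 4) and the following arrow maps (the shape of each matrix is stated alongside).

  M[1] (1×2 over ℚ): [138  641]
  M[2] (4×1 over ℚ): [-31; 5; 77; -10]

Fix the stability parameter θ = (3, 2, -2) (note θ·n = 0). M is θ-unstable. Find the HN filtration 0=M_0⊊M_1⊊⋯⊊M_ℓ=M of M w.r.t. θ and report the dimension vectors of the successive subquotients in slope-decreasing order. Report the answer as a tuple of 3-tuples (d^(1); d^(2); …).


Interval decomposition of M: I[1,1], I[1,3], I[3,3]^3.
HN type (ℓ=3): μ^(1)=3; μ^(2)=1; μ^(3)=-2

((1, 0, 0); (1, 1, 1); (0, 0, 3))


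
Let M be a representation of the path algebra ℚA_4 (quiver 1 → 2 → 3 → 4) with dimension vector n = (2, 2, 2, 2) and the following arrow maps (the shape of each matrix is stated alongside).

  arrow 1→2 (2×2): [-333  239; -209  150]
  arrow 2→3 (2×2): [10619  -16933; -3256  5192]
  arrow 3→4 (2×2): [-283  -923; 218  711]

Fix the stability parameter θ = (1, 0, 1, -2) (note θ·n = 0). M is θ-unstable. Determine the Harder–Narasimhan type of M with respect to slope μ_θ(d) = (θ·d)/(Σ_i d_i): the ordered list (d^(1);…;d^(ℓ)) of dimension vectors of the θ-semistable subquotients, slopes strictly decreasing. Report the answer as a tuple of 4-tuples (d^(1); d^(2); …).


Barcode: M ≅ I[1,2], I[1,4], I[3,4]. HN layers by μ_θ (3 steps, strictly decreasing):
  μ^(1)=1/2; μ^(2)=0; μ^(3)=-1/2

((1, 1, 0, 0); (1, 1, 1, 1); (0, 0, 1, 1))


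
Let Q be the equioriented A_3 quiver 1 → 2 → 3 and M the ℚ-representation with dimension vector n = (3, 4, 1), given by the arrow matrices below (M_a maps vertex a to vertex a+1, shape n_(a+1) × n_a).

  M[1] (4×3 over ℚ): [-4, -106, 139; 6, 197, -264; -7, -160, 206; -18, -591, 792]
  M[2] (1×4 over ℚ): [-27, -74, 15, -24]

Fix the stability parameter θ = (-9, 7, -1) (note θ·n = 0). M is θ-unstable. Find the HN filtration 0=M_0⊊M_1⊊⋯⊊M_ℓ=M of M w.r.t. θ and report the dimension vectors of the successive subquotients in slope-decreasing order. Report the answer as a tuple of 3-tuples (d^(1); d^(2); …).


Via rank(M_{q-1}∘⋯∘M_p): M ≅ I[1,2]^2, I[1,3], I[2,2].
μ_θ-semistable layers: μ^(1)=7; μ^(2)=3; μ^(3)=-9

((0, 3, 0); (0, 1, 1); (3, 0, 0))


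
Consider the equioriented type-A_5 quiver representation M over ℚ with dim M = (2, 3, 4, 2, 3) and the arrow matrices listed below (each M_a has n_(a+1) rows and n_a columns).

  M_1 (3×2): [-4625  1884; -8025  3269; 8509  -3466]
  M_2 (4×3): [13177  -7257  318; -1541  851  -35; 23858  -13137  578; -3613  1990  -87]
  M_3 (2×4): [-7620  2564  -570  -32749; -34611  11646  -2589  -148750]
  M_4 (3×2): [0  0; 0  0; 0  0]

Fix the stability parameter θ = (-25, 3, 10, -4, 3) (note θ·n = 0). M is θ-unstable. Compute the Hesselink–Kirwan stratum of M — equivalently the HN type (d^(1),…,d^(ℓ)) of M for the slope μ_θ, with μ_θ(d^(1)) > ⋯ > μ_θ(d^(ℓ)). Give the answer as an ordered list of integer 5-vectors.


Barcode: M ≅ I[1,4]^2, I[2,3], I[3,3], I[5,5]^3. HN layers by μ_θ (3 steps, strictly decreasing):
  μ^(1)=10; μ^(2)=3; μ^(3)=-25

((0, 0, 2, 0, 0); (0, 3, 2, 2, 3); (2, 0, 0, 0, 0))


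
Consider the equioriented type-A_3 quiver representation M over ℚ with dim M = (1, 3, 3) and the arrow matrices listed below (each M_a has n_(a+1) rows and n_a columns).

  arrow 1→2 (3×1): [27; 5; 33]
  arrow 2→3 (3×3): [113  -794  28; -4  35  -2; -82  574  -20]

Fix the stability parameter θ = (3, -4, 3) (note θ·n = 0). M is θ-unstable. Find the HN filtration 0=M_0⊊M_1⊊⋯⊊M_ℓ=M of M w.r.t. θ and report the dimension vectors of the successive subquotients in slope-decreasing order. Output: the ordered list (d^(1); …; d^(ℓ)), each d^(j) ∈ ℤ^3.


Interval decomposition of M: I[1,3], I[2,2], I[2,3], I[3,3].
HN type (ℓ=3): μ^(1)=3; μ^(2)=-1/2; μ^(3)=-4

((0, 0, 3); (1, 1, 0); (0, 2, 0))


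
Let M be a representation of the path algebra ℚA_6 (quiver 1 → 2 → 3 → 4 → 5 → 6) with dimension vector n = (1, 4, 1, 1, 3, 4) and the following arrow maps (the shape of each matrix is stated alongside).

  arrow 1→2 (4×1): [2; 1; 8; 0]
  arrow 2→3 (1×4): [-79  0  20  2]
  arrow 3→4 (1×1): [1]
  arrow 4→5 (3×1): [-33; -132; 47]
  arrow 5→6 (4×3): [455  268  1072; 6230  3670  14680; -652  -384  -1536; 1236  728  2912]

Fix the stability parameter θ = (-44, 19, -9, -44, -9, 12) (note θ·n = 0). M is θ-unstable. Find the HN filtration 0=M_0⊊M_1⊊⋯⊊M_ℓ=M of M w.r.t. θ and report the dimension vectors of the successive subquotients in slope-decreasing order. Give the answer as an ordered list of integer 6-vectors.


Barcode: M ≅ I[1,6], I[2,2]^3, I[5,5], I[5,6], I[6,6]^2. HN layers by μ_θ (5 steps, strictly decreasing):
  μ^(1)=19; μ^(2)=12; μ^(3)=-9; μ^(4)=-34/3; μ^(5)=-44

((0, 3, 0, 0, 0, 0); (0, 0, 0, 0, 0, 4); (0, 0, 0, 0, 3, 0); (0, 1, 1, 1, 0, 0); (1, 0, 0, 0, 0, 0))


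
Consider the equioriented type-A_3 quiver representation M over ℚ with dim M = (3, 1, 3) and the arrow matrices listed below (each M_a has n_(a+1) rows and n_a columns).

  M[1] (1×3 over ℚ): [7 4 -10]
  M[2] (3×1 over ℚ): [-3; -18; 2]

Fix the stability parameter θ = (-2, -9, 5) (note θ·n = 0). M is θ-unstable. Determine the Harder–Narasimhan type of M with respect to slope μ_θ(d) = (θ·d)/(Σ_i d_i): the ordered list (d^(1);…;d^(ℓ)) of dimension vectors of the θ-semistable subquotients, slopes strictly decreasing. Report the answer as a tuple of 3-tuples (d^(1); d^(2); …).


Barcode: M ≅ I[1,1]^2, I[1,3], I[3,3]^2. HN layers by μ_θ (3 steps, strictly decreasing):
  μ^(1)=5; μ^(2)=-2; μ^(3)=-11/2

((0, 0, 3); (2, 0, 0); (1, 1, 0))


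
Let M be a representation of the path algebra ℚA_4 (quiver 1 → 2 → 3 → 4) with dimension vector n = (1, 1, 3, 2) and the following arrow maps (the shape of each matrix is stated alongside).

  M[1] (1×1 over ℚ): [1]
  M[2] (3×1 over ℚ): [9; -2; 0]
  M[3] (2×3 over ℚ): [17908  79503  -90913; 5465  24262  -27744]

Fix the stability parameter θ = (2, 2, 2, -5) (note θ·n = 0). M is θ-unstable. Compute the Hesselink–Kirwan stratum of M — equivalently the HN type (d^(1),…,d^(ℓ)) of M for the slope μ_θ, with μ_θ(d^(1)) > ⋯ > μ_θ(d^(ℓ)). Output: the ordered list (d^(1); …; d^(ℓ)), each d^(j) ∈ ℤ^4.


Barcode: M ≅ I[1,4], I[3,3], I[3,4]. HN layers by μ_θ (3 steps, strictly decreasing):
  μ^(1)=2; μ^(2)=1/4; μ^(3)=-3/2

((0, 0, 1, 0); (1, 1, 1, 1); (0, 0, 1, 1))


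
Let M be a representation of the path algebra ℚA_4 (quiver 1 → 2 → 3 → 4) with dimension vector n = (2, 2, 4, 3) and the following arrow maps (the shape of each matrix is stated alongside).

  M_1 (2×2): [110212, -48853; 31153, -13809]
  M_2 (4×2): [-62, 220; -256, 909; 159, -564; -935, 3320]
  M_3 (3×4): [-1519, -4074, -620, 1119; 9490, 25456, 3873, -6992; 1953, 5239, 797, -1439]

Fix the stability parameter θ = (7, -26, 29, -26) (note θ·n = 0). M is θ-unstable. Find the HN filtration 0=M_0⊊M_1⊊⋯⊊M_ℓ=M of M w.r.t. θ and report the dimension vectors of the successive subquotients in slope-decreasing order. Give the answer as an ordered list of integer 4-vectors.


Interval decomposition of M: I[1,4]^2, I[3,3], I[3,4].
HN type (ℓ=3): μ^(1)=29; μ^(2)=3/2; μ^(3)=-19/2

((0, 0, 1, 0); (0, 0, 3, 3); (2, 2, 0, 0))


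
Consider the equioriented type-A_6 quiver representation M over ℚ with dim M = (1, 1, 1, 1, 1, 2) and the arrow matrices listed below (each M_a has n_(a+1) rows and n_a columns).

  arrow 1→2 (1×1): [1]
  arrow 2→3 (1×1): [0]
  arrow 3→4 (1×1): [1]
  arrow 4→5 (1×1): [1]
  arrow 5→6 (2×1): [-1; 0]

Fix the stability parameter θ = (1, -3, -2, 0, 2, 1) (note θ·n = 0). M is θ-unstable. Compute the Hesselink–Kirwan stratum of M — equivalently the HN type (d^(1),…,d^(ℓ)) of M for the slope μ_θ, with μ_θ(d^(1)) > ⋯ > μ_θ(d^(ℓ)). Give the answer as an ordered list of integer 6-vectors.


Barcode: M ≅ I[1,2], I[3,6], I[6,6]. HN layers by μ_θ (5 steps, strictly decreasing):
  μ^(1)=3/2; μ^(2)=1; μ^(3)=0; μ^(4)=-1; μ^(5)=-2

((0, 0, 0, 0, 1, 1); (0, 0, 0, 0, 0, 1); (0, 0, 0, 1, 0, 0); (1, 1, 0, 0, 0, 0); (0, 0, 1, 0, 0, 0))


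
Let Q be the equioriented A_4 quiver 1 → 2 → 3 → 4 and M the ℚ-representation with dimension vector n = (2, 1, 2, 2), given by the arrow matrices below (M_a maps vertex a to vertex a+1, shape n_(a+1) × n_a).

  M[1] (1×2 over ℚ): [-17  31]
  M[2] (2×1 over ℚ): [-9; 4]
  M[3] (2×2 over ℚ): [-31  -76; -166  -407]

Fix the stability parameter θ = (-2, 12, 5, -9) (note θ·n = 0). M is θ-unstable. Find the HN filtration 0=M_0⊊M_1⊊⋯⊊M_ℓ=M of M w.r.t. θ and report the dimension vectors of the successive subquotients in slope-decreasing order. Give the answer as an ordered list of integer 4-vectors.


Barcode: M ≅ I[1,1], I[1,4], I[3,4]. HN layers by μ_θ (2 steps, strictly decreasing):
  μ^(1)=8/3; μ^(2)=-2

((0, 1, 1, 1); (2, 0, 1, 1))


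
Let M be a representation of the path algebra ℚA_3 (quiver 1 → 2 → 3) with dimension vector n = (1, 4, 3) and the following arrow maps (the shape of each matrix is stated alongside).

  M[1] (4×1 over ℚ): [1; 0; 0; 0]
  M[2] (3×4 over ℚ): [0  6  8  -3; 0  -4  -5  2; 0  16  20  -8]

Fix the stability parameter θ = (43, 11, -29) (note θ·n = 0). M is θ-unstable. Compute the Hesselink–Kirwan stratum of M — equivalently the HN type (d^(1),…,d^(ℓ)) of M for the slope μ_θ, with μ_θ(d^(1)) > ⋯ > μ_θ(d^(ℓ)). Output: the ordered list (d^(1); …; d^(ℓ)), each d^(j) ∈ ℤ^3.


Barcode: M ≅ I[1,2], I[2,2], I[2,3]^2, I[3,3]. HN layers by μ_θ (4 steps, strictly decreasing):
  μ^(1)=27; μ^(2)=11; μ^(3)=-9; μ^(4)=-29

((1, 1, 0); (0, 1, 0); (0, 2, 2); (0, 0, 1))


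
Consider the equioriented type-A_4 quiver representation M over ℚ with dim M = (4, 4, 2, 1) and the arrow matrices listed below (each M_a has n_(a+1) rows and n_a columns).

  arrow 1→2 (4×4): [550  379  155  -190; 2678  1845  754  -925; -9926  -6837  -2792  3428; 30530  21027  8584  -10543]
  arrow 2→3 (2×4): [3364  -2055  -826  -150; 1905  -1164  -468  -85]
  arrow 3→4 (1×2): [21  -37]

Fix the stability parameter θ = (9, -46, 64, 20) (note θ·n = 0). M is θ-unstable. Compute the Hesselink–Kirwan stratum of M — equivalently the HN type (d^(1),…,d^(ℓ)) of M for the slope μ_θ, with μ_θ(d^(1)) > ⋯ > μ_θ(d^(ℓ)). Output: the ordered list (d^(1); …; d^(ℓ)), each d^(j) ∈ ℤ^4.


Via rank(M_{q-1}∘⋯∘M_p): M ≅ I[1,1], I[1,2], I[1,3], I[1,4], I[2,2].
μ_θ-semistable layers: μ^(1)=64; μ^(2)=42; μ^(3)=9; μ^(4)=-37/2; μ^(5)=-46

((0, 0, 1, 0); (0, 0, 1, 1); (1, 0, 0, 0); (3, 3, 0, 0); (0, 1, 0, 0))


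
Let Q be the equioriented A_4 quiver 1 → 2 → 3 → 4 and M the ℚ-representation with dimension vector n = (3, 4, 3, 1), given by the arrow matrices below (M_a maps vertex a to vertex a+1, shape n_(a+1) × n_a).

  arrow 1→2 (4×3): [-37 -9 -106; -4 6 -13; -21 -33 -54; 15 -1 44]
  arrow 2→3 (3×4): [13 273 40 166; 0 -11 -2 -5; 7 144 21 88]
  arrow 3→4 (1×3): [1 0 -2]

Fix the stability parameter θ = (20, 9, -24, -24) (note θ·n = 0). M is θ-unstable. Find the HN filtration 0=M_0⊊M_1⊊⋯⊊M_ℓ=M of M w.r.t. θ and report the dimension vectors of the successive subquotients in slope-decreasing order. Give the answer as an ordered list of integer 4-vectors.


Interval decomposition of M: I[1,1], I[1,2], I[1,4], I[2,3]^2.
HN type (ℓ=4): μ^(1)=20; μ^(2)=29/2; μ^(3)=-19/4; μ^(4)=-15/2

((1, 0, 0, 0); (1, 1, 0, 0); (1, 1, 1, 1); (0, 2, 2, 0))


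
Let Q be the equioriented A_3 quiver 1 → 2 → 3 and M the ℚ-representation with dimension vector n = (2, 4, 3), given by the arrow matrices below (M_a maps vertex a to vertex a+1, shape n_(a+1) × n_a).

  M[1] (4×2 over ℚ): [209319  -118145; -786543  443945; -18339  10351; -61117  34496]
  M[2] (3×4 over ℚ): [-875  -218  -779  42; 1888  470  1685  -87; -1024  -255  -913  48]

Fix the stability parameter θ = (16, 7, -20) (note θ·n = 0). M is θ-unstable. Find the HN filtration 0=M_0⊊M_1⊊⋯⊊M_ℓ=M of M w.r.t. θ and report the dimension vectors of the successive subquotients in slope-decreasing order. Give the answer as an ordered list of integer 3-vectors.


Barcode: M ≅ I[1,2], I[1,3], I[2,3]^2. HN layers by μ_θ (3 steps, strictly decreasing):
  μ^(1)=23/2; μ^(2)=1; μ^(3)=-13/2

((1, 1, 0); (1, 1, 1); (0, 2, 2))


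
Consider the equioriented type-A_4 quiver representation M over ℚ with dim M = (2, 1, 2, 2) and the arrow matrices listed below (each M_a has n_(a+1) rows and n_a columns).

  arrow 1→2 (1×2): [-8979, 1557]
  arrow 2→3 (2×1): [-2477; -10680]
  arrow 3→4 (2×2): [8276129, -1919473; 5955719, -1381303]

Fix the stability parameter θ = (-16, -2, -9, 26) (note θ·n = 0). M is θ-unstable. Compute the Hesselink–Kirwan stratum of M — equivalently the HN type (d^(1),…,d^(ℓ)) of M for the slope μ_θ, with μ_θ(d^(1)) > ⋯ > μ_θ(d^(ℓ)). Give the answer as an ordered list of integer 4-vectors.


Barcode: M ≅ I[1,1], I[1,4], I[3,3], I[4,4]. HN layers by μ_θ (4 steps, strictly decreasing):
  μ^(1)=26; μ^(2)=-11/2; μ^(3)=-9; μ^(4)=-16

((0, 0, 0, 2); (0, 1, 1, 0); (0, 0, 1, 0); (2, 0, 0, 0))


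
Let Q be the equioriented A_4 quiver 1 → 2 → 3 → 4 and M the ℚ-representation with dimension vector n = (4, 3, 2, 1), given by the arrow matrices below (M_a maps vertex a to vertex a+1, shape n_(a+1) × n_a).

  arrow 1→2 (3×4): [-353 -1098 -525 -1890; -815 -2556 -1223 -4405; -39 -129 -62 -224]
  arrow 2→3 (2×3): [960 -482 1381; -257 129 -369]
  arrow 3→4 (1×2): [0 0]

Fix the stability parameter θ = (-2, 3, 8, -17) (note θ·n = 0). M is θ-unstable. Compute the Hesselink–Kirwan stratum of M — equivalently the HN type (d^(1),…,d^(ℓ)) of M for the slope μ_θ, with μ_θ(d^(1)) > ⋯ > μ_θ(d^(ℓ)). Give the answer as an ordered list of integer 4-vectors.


Barcode: M ≅ I[1,1], I[1,2], I[1,3]^2, I[4,4]. HN layers by μ_θ (4 steps, strictly decreasing):
  μ^(1)=8; μ^(2)=3; μ^(3)=-2; μ^(4)=-17

((0, 0, 2, 0); (0, 3, 0, 0); (4, 0, 0, 0); (0, 0, 0, 1))


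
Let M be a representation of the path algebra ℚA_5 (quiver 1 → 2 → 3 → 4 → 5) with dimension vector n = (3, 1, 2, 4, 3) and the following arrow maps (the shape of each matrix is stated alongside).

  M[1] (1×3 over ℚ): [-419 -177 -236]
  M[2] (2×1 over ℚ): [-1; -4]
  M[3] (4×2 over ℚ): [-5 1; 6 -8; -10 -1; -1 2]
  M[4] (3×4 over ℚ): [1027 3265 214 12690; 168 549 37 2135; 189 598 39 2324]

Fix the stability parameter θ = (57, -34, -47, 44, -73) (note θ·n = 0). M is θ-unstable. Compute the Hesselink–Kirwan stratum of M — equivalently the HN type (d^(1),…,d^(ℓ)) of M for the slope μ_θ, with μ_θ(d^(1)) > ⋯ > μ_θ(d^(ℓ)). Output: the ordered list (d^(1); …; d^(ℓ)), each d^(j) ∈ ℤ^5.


Interval decomposition of M: I[1,1]^2, I[1,5], I[3,5], I[4,4], I[4,5].
HN type (ℓ=5): μ^(1)=57; μ^(2)=44; μ^(3)=-53/5; μ^(4)=-29/2; μ^(5)=-47

((2, 0, 0, 0, 0); (0, 0, 0, 1, 0); (1, 1, 1, 1, 1); (0, 0, 0, 2, 2); (0, 0, 1, 0, 0))
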